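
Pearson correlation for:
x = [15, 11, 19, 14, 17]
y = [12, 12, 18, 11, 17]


n=5, Σx=76, Σy=70, Σxy=1097, Σx²=1192, Σy²=1022
r = (5×1097 - 76×70)/√((5×1192 - 76²)(5×1022 - 70²))
= 165/√(184×210) = 165/√38640 ≈ 165/196.5706 ≈ 0.8394

r ≈ 0.8394


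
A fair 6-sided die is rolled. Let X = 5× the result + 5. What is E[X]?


E[die] = (1+6)/2 = 7/2
E[X] = 5×7/2 + 5 = 45/2

E[X] = 45/2


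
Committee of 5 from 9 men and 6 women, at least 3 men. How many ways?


Count by #men:
  3M,2W: C(9,3)×C(6,2)=1260
  4M,1W: C(9,4)×C(6,1)=756
  5M,0W: C(9,5)×C(6,0)=126
Total = 2142

2142


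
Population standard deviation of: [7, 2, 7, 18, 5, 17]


Mean = 56/6 = 28/3
  (7-28/3)²=49/9
  (2-28/3)²=484/9
  (7-28/3)²=49/9
  (18-28/3)²=676/9
  (5-28/3)²=169/9
  (17-28/3)²=529/9
Σ(x-μ)² = 652/3
σ² = (652/3)/6 = 326/9

σ = √(326/9) ≈ 6.0185


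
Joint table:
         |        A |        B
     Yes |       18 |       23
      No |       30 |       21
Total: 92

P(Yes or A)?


P(Yes∨A) = P(Yes) + P(A) - P(Yes∧A)
= (41 + 48 - 18)/92 = 71/92

P = 71/92 ≈ 77.17%


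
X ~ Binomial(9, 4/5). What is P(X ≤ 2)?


P(X ≤ 2) = Σ P(X=i) for i=0..2
P(X=0) = 1/1953125
P(X=1) = 36/1953125
P(X=2) = 576/1953125
Sum = 613/1953125

P(X ≤ 2) = 613/1953125 ≈ 0.03%


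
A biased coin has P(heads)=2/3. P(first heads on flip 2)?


Geometric: P(X=2) = (1-p)^(k-1)×p = (1/3)^1×2/3 = 2/9

P(X=2) = 2/9 ≈ 22.22%


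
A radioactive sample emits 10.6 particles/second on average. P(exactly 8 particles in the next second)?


Poisson(λ=10.6): P(X=8) = e^(-λ)×λ^k/k!
= e^(-10.6) × 10.6^8 / 8!
≈ 2.491600973e-05 × 159384807.453 / 40320 ≈ 0.098493

P(X=8) ≈ 0.098493 ≈ 9.85%


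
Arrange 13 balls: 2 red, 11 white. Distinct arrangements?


13!/(2!×11!) = 78

78


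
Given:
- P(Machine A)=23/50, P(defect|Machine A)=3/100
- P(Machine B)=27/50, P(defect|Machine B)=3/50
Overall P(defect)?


P(B) = Σ P(B|Aᵢ)×P(Aᵢ)
  3/100×23/50 = 69/5000
  3/50×27/50 = 81/2500
Sum = 231/5000

P(defect) = 231/5000 ≈ 4.62%


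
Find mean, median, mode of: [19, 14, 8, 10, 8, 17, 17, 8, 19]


Sorted: [8, 8, 8, 10, 14, 17, 17, 19, 19]
Mean = 120/9 = 40/3
Median = 14
Freq: {19: 2, 14: 1, 8: 3, 10: 1, 17: 2}
Mode: [8]

Mean=40/3, Median=14, Mode=8


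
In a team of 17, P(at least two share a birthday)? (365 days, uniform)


P(all different) = Π(365-i)/365 for i=0..16
= 0.684992
P(match) = 1 - 0.684992 = 0.315008

P ≈ 0.3150 ≈ 31.50%


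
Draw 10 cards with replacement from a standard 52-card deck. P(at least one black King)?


P(not a black King) = 50/52 = 25/26
P(none in 10 draws) = (25/26)^10 = 95367431640625/141167095653376
P(≥1 black King) = 1 - 95367431640625/141167095653376 = 45799664012751/141167095653376

P = 45799664012751/141167095653376 ≈ 32.44%


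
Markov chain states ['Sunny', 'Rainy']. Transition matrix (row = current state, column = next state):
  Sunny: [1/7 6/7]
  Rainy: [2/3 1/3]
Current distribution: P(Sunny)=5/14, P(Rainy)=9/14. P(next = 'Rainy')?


P(next=Rainy) = Σᵢ P(now=i)×P(i→Rainy)
= 5/14×6/7 + 9/14×1/3
= 15/49 + 3/14 = 51/98

P = 51/98 ≈ 0.5204


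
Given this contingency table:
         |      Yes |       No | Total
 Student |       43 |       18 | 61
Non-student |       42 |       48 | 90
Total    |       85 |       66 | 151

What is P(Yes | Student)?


P(Yes | Student) = 43/(43+18) = 43/61

P(Yes|Student) = 43/61 ≈ 70.49%


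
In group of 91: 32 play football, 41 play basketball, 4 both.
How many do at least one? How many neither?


|A∪B| = 32+41-4 = 69
Neither = 91-69 = 22

At least one: 69; Neither: 22


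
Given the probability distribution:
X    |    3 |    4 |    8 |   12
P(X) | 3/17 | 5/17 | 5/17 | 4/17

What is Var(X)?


E[X] = 117/17
E[X²] = 59
Var(X) = E[X²] - (E[X])² = 59 - 13689/289 = 3362/289

Var(X) = 3362/289 ≈ 11.6332


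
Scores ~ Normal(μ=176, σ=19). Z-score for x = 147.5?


z = (x - μ)/σ = (147.5 - 176)/19 = -1.5

z = -1.5


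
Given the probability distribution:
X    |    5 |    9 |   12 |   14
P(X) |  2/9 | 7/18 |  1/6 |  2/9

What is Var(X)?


E[X] = 175/18
E[X²] = 1883/18
Var(X) = E[X²] - (E[X])² = 1883/18 - 30625/324 = 3269/324

Var(X) = 3269/324 ≈ 10.0895


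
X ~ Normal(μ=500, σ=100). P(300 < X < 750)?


z₁=(300-500)/100=-2.0, z₂=(750-500)/100=2.5
P = Φ(2.5) - Φ(-2.0) = 0.993790 - 0.022750 = 0.971040 ≈ 0.9710

P(300 < X < 750) ≈ 0.9710


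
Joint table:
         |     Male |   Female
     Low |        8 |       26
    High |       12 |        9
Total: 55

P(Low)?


P(Low) = (8+26)/55 = 34/55

P(Low) = 34/55 ≈ 61.82%


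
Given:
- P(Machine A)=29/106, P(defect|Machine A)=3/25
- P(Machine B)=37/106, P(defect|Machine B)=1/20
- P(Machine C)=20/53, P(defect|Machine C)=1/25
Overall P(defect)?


P(B) = Σ P(B|Aᵢ)×P(Aᵢ)
  3/25×29/106 = 87/2650
  1/20×37/106 = 37/2120
  1/25×20/53 = 4/265
Sum = 693/10600

P(defect) = 693/10600 ≈ 6.54%


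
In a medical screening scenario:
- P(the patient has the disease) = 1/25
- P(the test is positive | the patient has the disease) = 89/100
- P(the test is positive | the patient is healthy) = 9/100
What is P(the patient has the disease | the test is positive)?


Using Bayes' theorem:
P(A|B) = P(B|A)·P(A) / P(B)

P(the test is positive) = 89/100 × 1/25 + 9/100 × 24/25
= 89/2500 + 54/625 = 61/500

P(the patient has the disease|the test is positive) = (89/2500) / (61/500) = 89/305

P(the patient has the disease|the test is positive) = 89/305 ≈ 29.18%


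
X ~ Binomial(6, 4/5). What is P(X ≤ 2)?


P(X ≤ 2) = Σ P(X=i) for i=0..2
P(X=0) = 1/15625
P(X=1) = 24/15625
P(X=2) = 48/3125
Sum = 53/3125

P(X ≤ 2) = 53/3125 ≈ 1.70%


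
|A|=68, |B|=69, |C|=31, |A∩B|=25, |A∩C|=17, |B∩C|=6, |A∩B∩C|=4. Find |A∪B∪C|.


|A∪B∪C| = 68+69+31-25-17-6+4 = 124

|A∪B∪C| = 124


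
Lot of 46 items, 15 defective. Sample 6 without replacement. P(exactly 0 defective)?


Hypergeometric: C(15,0)×C(31,6)/C(46,6)
= 1×736281/9366819 = 35061/446039

P(X=0) = 35061/446039 ≈ 7.86%


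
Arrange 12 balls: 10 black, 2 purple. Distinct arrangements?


12!/(10!×2!) = 66

66


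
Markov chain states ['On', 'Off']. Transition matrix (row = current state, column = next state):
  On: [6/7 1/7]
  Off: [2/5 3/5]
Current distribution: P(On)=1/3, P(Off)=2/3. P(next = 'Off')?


P(next=Off) = Σᵢ P(now=i)×P(i→Off)
= 1/3×1/7 + 2/3×3/5
= 1/21 + 2/5 = 47/105

P = 47/105 ≈ 0.4476


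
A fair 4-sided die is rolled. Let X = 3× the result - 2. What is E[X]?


E[die] = (1+4)/2 = 5/2
E[X] = 3×5/2 - 2 = 11/2

E[X] = 11/2


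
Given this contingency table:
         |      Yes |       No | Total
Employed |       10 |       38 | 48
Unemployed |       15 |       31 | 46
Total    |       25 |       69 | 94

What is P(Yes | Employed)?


P(Yes | Employed) = 10/(10+38) = 10/48 = 5/24

P(Yes|Employed) = 5/24 ≈ 20.83%


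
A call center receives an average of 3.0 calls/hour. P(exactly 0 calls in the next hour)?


Poisson(λ=3.0): P(X=0) = e^(-λ)×λ^k/k!
= e^(-3.0) × 3.0^0 / 0!
≈ 0.04978706837 × 1 / 1 ≈ 0.049787

P(X=0) ≈ 0.049787 ≈ 4.98%


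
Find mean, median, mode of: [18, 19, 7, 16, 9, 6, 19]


Sorted: [6, 7, 9, 16, 18, 19, 19]
Mean = 94/7
Median = 16
Freq: {18: 1, 19: 2, 7: 1, 16: 1, 9: 1, 6: 1}
Mode: [19]

Mean=94/7, Median=16, Mode=19


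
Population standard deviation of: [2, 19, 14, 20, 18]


Mean = 73/5
  (2-73/5)²=3969/25
  (19-73/5)²=484/25
  (14-73/5)²=9/25
  (20-73/5)²=729/25
  (18-73/5)²=289/25
Σ(x-μ)² = 1096/5
σ² = (1096/5)/5 = 1096/25

σ = √(1096/25) ≈ 6.6212


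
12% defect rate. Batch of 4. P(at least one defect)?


P(all good) = (22/25)^4 = 234256/390625
P(≥1 defect) = 156369/390625

P = 156369/390625 ≈ 40.03%


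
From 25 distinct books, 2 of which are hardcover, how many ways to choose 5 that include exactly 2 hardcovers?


Choose 2 of the 2 hardcovers and 3 of the other 23 books:
C(2,2)×C(23,3) = 1×1771 = 1771

1771


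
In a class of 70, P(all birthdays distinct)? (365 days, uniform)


P(all different) = Π(365-i)/365 for i=0..69
= (365/365)×(364/365)×...×(296/365)
= 0.000840

P ≈ 0.0008 ≈ 0.08%


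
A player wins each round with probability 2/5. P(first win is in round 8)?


Geometric: P(X=8) = (1-p)^(k-1)×p = (3/5)^7×2/5 = 4374/390625

P(X=8) = 4374/390625 ≈ 1.12%


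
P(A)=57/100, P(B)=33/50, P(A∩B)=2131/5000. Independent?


P(A)×P(B) = 1881/5000
P(A∩B) = 2131/5000
Not equal → NOT independent

No, not independent


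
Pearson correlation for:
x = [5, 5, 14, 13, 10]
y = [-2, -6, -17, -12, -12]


n=5, Σx=47, Σy=-49, Σxy=-554, Σx²=515, Σy²=617
r = (5×(-554) - 47×(-49))/√((5×515 - 47²)(5×617 - (-49)²))
= -467/√(366×684) = -467/√250344 ≈ -467/500.3439 ≈ -0.9334

r ≈ -0.9334


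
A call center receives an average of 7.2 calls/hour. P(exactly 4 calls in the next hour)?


Poisson(λ=7.2): P(X=4) = e^(-λ)×λ^k/k!
= e^(-7.2) × 7.2^4 / 4!
≈ 0.0007465858084 × 2687.3856 / 24 ≈ 0.083598

P(X=4) ≈ 0.083598 ≈ 8.36%


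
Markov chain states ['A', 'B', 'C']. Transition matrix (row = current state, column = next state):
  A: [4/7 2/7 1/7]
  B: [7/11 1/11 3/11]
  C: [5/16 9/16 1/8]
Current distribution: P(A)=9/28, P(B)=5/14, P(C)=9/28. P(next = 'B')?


P(next=B) = Σᵢ P(now=i)×P(i→B)
= 9/28×2/7 + 5/14×1/11 + 9/28×9/16
= 9/98 + 5/154 + 81/448 = 10525/34496

P = 10525/34496 ≈ 0.3051


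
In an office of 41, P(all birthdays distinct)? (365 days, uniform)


P(all different) = Π(365-i)/365 for i=0..40
= (365/365)×(364/365)×...×(325/365)
= 0.096848

P ≈ 0.0968 ≈ 9.68%


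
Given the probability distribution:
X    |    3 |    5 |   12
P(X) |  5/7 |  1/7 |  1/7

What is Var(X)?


E[X] = 32/7
E[X²] = 214/7
Var(X) = E[X²] - (E[X])² = 214/7 - 1024/49 = 474/49

Var(X) = 474/49 ≈ 9.6735


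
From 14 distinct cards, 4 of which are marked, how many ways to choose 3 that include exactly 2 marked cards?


Choose 2 of the 4 marked cards and 1 of the other 10 cards:
C(4,2)×C(10,1) = 6×10 = 60

60


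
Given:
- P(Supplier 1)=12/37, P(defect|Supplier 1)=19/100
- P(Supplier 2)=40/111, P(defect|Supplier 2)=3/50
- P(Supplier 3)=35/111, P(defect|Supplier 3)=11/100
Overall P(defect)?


P(B) = Σ P(B|Aᵢ)×P(Aᵢ)
  19/100×12/37 = 57/925
  3/50×40/111 = 4/185
  11/100×35/111 = 77/2220
Sum = 1309/11100

P(defect) = 1309/11100 ≈ 11.79%


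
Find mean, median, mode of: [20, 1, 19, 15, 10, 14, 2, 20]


Sorted: [1, 2, 10, 14, 15, 19, 20, 20]
Mean = 101/8
Median = 29/2
Freq: {20: 2, 1: 1, 19: 1, 15: 1, 10: 1, 14: 1, 2: 1}
Mode: [20]

Mean=101/8, Median=29/2, Mode=20


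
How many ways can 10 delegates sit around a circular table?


Circular arrangements of 10 distinct objects: fix one position to break rotational symmetry.
(n-1)! = 9! = 362880

362880


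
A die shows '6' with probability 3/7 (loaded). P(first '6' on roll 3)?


Geometric: P(X=3) = (1-p)^(k-1)×p = (4/7)^2×3/7 = 48/343

P(X=3) = 48/343 ≈ 13.99%


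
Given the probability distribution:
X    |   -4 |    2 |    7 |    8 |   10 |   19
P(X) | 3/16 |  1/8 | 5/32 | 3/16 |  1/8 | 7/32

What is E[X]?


E[X] = Σ x·P(X=x)
= (-4)×(3/16) + (2)×(1/8) + (7)×(5/32) + (8)×(3/16) + (10)×(1/8) + (19)×(7/32)
= 15/2

E[X] = 15/2


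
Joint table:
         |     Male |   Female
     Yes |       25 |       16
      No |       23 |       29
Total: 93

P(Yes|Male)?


P(Yes|Male) = 25/(25+23) = 25/48

P = 25/48 ≈ 52.08%


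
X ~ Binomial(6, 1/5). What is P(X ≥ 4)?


P(X ≥ 4) = Σ P(X=i) for i=4..6
P(X=4) = 48/3125
P(X=5) = 24/15625
P(X=6) = 1/15625
Sum = 53/3125

P(X ≥ 4) = 53/3125 ≈ 1.70%


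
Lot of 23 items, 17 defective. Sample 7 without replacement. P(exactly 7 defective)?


Hypergeometric: C(17,7)×C(6,0)/C(23,7)
= 19448×1/245157 = 104/1311

P(X=7) = 104/1311 ≈ 7.93%


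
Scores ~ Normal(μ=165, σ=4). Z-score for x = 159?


z = (x - μ)/σ = (159 - 165)/4 = -1.5

z = -1.5


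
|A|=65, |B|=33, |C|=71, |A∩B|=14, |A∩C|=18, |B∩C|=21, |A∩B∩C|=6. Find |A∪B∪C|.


|A∪B∪C| = 65+33+71-14-18-21+6 = 122

|A∪B∪C| = 122


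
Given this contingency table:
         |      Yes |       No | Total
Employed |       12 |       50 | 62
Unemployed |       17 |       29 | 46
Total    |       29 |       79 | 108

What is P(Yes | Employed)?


P(Yes | Employed) = 12/(12+50) = 12/62 = 6/31

P(Yes|Employed) = 6/31 ≈ 19.35%


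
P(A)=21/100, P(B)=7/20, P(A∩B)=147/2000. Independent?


P(A)×P(B) = 147/2000
P(A∩B) = 147/2000
Equal ✓ → Independent

Yes, independent


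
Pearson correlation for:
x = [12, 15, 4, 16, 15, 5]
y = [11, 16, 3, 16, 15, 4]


n=6, Σx=67, Σy=65, Σxy=885, Σx²=891, Σy²=883
r = (6×885 - 67×65)/√((6×891 - 67²)(6×883 - 65²))
= 955/√(857×1073) = 955/√919561 ≈ 955/958.9374 ≈ 0.9959

r ≈ 0.9959


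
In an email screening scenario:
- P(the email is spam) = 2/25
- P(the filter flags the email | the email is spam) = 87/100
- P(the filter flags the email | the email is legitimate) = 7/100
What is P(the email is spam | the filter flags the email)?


Using Bayes' theorem:
P(A|B) = P(B|A)·P(A) / P(B)

P(the filter flags the email) = 87/100 × 2/25 + 7/100 × 23/25
= 87/1250 + 161/2500 = 67/500

P(the email is spam|the filter flags the email) = (87/1250) / (67/500) = 174/335

P(the email is spam|the filter flags the email) = 174/335 ≈ 51.94%


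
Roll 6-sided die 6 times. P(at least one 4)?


P(no 4)^6 = (5/6)^6 = 15625/46656
P(≥1) = 1 - 15625/46656 = 31031/46656

P = 31031/46656 ≈ 66.51%


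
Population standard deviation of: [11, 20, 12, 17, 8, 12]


Mean = 80/6 = 40/3
  (11-40/3)²=49/9
  (20-40/3)²=400/9
  (12-40/3)²=16/9
  (17-40/3)²=121/9
  (8-40/3)²=256/9
  (12-40/3)²=16/9
Σ(x-μ)² = 286/3
σ² = (286/3)/6 = 143/9

σ = √(143/9) ≈ 3.9861


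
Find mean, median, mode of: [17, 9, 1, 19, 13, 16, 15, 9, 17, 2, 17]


Sorted: [1, 2, 9, 9, 13, 15, 16, 17, 17, 17, 19]
Mean = 135/11
Median = 15
Freq: {17: 3, 9: 2, 1: 1, 19: 1, 13: 1, 16: 1, 15: 1, 2: 1}
Mode: [17]

Mean=135/11, Median=15, Mode=17


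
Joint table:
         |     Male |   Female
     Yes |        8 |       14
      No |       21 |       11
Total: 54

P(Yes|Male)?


P(Yes|Male) = 8/(8+21) = 8/29

P = 8/29 ≈ 27.59%


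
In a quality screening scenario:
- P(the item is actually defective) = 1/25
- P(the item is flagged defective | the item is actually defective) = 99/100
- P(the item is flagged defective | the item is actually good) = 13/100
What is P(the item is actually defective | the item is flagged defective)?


Using Bayes' theorem:
P(A|B) = P(B|A)·P(A) / P(B)

P(the item is flagged defective) = 99/100 × 1/25 + 13/100 × 24/25
= 99/2500 + 78/625 = 411/2500

P(the item is actually defective|the item is flagged defective) = (99/2500) / (411/2500) = 33/137

P(the item is actually defective|the item is flagged defective) = 33/137 ≈ 24.09%


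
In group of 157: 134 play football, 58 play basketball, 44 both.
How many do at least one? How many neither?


|A∪B| = 134+58-44 = 148
Neither = 157-148 = 9

At least one: 148; Neither: 9


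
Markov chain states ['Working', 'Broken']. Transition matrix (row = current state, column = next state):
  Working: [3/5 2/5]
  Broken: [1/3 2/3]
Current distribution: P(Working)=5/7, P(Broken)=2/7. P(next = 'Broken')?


P(next=Broken) = Σᵢ P(now=i)×P(i→Broken)
= 5/7×2/5 + 2/7×2/3
= 2/7 + 4/21 = 10/21

P = 10/21 ≈ 0.4762


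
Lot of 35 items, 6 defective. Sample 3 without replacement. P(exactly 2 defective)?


Hypergeometric: C(6,2)×C(29,1)/C(35,3)
= 15×29/6545 = 87/1309

P(X=2) = 87/1309 ≈ 6.65%


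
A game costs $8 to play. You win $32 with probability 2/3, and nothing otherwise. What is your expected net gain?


E[gain] = (32-8)×2/3 + (-8)×1/3
= 16 - 8/3 = 40/3

Expected net gain = $40/3 ≈ $13.33


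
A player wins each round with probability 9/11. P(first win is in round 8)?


Geometric: P(X=8) = (1-p)^(k-1)×p = (2/11)^7×9/11 = 1152/214358881

P(X=8) = 1152/214358881 ≈ 0.00%


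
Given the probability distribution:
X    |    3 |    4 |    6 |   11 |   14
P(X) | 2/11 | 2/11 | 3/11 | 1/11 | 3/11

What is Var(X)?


E[X] = 85/11
E[X²] = 867/11
Var(X) = E[X²] - (E[X])² = 867/11 - 7225/121 = 2312/121

Var(X) = 2312/121 ≈ 19.1074


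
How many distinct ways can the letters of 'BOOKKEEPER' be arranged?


Letters: 10, freq: {'B': 1, 'O': 2, 'K': 2, 'E': 3, 'P': 1, 'R': 1}
10!/(1!×2!×2!×3!×1!×1!) = 3628800/24 = 151200

151200


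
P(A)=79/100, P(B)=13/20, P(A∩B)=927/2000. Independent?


P(A)×P(B) = 1027/2000
P(A∩B) = 927/2000
Not equal → NOT independent

No, not independent


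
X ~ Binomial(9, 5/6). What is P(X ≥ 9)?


P(X ≥ 9) = Σ P(X=i) for i=9..9
P(X=9) = 1953125/10077696
Sum = 1953125/10077696

P(X ≥ 9) = 1953125/10077696 ≈ 19.38%


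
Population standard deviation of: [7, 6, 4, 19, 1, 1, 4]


Mean = 42/7 = 6
  (7-6)²=1
  (6-6)²=0
  (4-6)²=4
  (19-6)²=169
  (1-6)²=25
  (1-6)²=25
  (4-6)²=4
Σ(x-μ)² = 228
σ² = 228/7

σ = √(228/7) ≈ 5.7071


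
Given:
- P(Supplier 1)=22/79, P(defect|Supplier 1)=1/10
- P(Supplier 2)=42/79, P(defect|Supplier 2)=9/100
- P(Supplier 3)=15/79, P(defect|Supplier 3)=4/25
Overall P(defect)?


P(B) = Σ P(B|Aᵢ)×P(Aᵢ)
  1/10×22/79 = 11/395
  9/100×42/79 = 189/3950
  4/25×15/79 = 12/395
Sum = 419/3950

P(defect) = 419/3950 ≈ 10.61%


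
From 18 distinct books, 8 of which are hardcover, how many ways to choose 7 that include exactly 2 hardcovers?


Choose 2 of the 8 hardcovers and 5 of the other 10 books:
C(8,2)×C(10,5) = 28×252 = 7056

7056


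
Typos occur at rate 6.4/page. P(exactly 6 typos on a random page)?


Poisson(λ=6.4): P(X=6) = e^(-λ)×λ^k/k!
= e^(-6.4) × 6.4^6 / 6!
≈ 0.001661557273 × 68719.476736 / 720 ≈ 0.158585

P(X=6) ≈ 0.158585 ≈ 15.86%


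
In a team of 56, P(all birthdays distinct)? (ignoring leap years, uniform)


P(all different) = Π(365-i)/365 for i=0..55
= (365/365)×(364/365)×...×(310/365)
= 0.011668

P ≈ 0.0117 ≈ 1.17%


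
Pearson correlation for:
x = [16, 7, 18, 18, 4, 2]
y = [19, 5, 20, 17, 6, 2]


n=6, Σx=65, Σy=69, Σxy=1033, Σx²=973, Σy²=1115
r = (6×1033 - 65×69)/√((6×973 - 65²)(6×1115 - 69²))
= 1713/√(1613×1929) = 1713/√3111477 ≈ 1713/1763.9379 ≈ 0.9711

r ≈ 0.9711


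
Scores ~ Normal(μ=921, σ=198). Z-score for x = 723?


z = (x - μ)/σ = (723 - 921)/198 = -1.0

z = -1.0


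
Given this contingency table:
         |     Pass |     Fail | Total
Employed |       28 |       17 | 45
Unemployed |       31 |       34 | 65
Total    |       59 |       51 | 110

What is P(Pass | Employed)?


P(Pass | Employed) = 28/(28+17) = 28/45

P(Pass|Employed) = 28/45 ≈ 62.22%


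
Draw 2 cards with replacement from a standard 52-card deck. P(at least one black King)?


P(not a black King) = 50/52 = 25/26
P(none in 2 draws) = (25/26)^2 = 625/676
P(≥1 black King) = 1 - 625/676 = 51/676

P = 51/676 ≈ 7.54%


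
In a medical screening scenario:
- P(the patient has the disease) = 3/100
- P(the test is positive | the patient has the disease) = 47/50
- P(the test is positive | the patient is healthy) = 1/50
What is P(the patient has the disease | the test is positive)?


Using Bayes' theorem:
P(A|B) = P(B|A)·P(A) / P(B)

P(the test is positive) = 47/50 × 3/100 + 1/50 × 97/100
= 141/5000 + 97/5000 = 119/2500

P(the patient has the disease|the test is positive) = (141/5000) / (119/2500) = 141/238

P(the patient has the disease|the test is positive) = 141/238 ≈ 59.24%


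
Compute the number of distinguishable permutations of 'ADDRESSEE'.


Letters: 9, freq: {'A': 1, 'D': 2, 'R': 1, 'E': 3, 'S': 2}
9!/(1!×2!×1!×3!×2!) = 362880/24 = 15120

15120


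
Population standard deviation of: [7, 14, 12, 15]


Mean = 48/4 = 12
  (7-12)²=25
  (14-12)²=4
  (12-12)²=0
  (15-12)²=9
Σ(x-μ)² = 38
σ² = 38/4 = 19/2

σ = √(19/2) ≈ 3.0822


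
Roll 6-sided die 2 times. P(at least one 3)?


P(no 3)^2 = (5/6)^2 = 25/36
P(≥1) = 1 - 25/36 = 11/36

P = 11/36 ≈ 30.56%


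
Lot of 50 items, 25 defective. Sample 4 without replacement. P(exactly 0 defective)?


Hypergeometric: C(25,0)×C(25,4)/C(50,4)
= 1×12650/230300 = 253/4606

P(X=0) = 253/4606 ≈ 5.49%


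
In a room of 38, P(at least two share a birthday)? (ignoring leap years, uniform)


P(all different) = Π(365-i)/365 for i=0..37
= 0.135932
P(match) = 1 - 0.135932 = 0.864068

P ≈ 0.8641 ≈ 86.41%


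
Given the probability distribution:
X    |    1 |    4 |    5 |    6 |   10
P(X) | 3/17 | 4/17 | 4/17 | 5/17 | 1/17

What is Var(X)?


E[X] = 79/17
E[X²] = 447/17
Var(X) = E[X²] - (E[X])² = 447/17 - 6241/289 = 1358/289

Var(X) = 1358/289 ≈ 4.6990


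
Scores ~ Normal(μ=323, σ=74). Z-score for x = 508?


z = (x - μ)/σ = (508 - 323)/74 = 2.5

z = 2.5


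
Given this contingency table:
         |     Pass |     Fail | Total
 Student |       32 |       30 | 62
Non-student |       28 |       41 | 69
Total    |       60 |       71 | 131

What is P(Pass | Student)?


P(Pass | Student) = 32/(32+30) = 32/62 = 16/31

P(Pass|Student) = 16/31 ≈ 51.61%


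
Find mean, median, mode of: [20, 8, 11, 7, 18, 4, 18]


Sorted: [4, 7, 8, 11, 18, 18, 20]
Mean = 86/7
Median = 11
Freq: {20: 1, 8: 1, 11: 1, 7: 1, 18: 2, 4: 1}
Mode: [18]

Mean=86/7, Median=11, Mode=18


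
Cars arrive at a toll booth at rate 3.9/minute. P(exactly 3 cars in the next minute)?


Poisson(λ=3.9): P(X=3) = e^(-λ)×λ^k/k!
= e^(-3.9) × 3.9^3 / 3!
≈ 0.02024191145 × 59.319 / 6 ≈ 0.200122

P(X=3) ≈ 0.200122 ≈ 20.01%


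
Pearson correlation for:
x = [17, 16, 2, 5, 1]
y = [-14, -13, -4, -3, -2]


n=5, Σx=41, Σy=-36, Σxy=-471, Σx²=575, Σy²=394
r = (5×(-471) - 41×(-36))/√((5×575 - 41²)(5×394 - (-36)²))
= -879/√(1194×674) = -879/√804756 ≈ -879/897.0819 ≈ -0.9798

r ≈ -0.9798


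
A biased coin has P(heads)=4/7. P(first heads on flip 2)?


Geometric: P(X=2) = (1-p)^(k-1)×p = (3/7)^1×4/7 = 12/49

P(X=2) = 12/49 ≈ 24.49%


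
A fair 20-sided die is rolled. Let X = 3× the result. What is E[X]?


E[die] = (1+20)/2 = 21/2
E[X] = 3 × 21/2 = 63/2

E[X] = 63/2


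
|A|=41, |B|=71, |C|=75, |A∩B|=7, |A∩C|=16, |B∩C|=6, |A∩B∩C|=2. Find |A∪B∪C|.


|A∪B∪C| = 41+71+75-7-16-6+2 = 160

|A∪B∪C| = 160


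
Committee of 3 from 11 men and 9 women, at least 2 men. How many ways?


Count by #men:
  2M,1W: C(11,2)×C(9,1)=495
  3M,0W: C(11,3)×C(9,0)=165
Total = 660

660


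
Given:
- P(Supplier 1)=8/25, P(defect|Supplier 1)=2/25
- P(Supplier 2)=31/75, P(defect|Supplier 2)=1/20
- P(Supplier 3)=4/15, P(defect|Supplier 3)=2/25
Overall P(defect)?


P(B) = Σ P(B|Aᵢ)×P(Aᵢ)
  2/25×8/25 = 16/625
  1/20×31/75 = 31/1500
  2/25×4/15 = 8/375
Sum = 169/2500

P(defect) = 169/2500 ≈ 6.76%


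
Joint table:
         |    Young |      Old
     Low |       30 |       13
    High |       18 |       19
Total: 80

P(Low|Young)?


P(Low|Young) = 30/(30+18) = 30/48 = 5/8

P = 5/8 ≈ 62.50%


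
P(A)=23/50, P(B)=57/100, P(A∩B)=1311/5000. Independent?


P(A)×P(B) = 1311/5000
P(A∩B) = 1311/5000
Equal ✓ → Independent

Yes, independent


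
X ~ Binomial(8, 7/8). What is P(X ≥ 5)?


P(X ≥ 5) = Σ P(X=i) for i=5..8
P(X=5) = 117649/2097152
P(X=6) = 823543/4194304
P(X=7) = 823543/2097152
P(X=8) = 5764801/16777216
Sum = 16588509/16777216

P(X ≥ 5) = 16588509/16777216 ≈ 98.88%


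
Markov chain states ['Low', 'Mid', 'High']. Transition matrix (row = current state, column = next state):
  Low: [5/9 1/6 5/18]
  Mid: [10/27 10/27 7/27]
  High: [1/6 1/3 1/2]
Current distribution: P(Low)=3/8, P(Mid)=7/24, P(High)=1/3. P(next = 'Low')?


P(next=Low) = Σᵢ P(now=i)×P(i→Low)
= 3/8×5/9 + 7/24×10/27 + 1/3×1/6
= 5/24 + 35/324 + 1/18 = 241/648

P = 241/648 ≈ 0.3719


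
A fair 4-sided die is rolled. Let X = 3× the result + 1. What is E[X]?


E[die] = (1+4)/2 = 5/2
E[X] = 3×5/2 + 1 = 17/2

E[X] = 17/2


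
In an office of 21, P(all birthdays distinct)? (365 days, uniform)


P(all different) = Π(365-i)/365 for i=0..20
= (365/365)×(364/365)×...×(345/365)
= 0.556312

P ≈ 0.5563 ≈ 55.63%


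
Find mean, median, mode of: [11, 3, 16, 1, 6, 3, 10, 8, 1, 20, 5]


Sorted: [1, 1, 3, 3, 5, 6, 8, 10, 11, 16, 20]
Mean = 84/11
Median = 6
Freq: {11: 1, 3: 2, 16: 1, 1: 2, 6: 1, 10: 1, 8: 1, 20: 1, 5: 1}
Mode: [1, 3]

Mean=84/11, Median=6, Mode=[1, 3]


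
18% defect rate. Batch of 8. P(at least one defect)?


P(all good) = (41/50)^8 = 7984925229121/39062500000000
P(≥1 defect) = 31077574770879/39062500000000

P = 31077574770879/39062500000000 ≈ 79.56%


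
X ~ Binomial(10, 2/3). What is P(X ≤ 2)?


P(X ≤ 2) = Σ P(X=i) for i=0..2
P(X=0) = 1/59049
P(X=1) = 20/59049
P(X=2) = 20/6561
Sum = 67/19683

P(X ≤ 2) = 67/19683 ≈ 0.34%


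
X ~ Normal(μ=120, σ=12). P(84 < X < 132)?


z₁=(84-120)/12=-3.0, z₂=(132-120)/12=1.0
P = Φ(1.0) - Φ(-3.0) = 0.841345 - 0.001350 = 0.839995 ≈ 0.8400

P(84 < X < 132) ≈ 0.8400


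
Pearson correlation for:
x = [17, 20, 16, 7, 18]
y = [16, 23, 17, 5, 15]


n=5, Σx=78, Σy=76, Σxy=1309, Σx²=1318, Σy²=1324
r = (5×1309 - 78×76)/√((5×1318 - 78²)(5×1324 - 76²))
= 617/√(506×844) = 617/√427064 ≈ 617/653.5013 ≈ 0.9441

r ≈ 0.9441


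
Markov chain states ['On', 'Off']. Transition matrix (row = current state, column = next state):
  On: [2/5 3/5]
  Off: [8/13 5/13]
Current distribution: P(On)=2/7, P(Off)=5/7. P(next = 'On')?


P(next=On) = Σᵢ P(now=i)×P(i→On)
= 2/7×2/5 + 5/7×8/13
= 4/35 + 40/91 = 36/65

P = 36/65 ≈ 0.5538


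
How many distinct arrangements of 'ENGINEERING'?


Letters: 11, freq: {'E': 3, 'N': 3, 'G': 2, 'I': 2, 'R': 1}
11!/(3!×3!×2!×2!×1!) = 39916800/144 = 277200

277200


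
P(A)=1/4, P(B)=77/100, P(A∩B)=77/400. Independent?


P(A)×P(B) = 77/400
P(A∩B) = 77/400
Equal ✓ → Independent

Yes, independent


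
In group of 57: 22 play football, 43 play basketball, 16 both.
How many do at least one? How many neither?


|A∪B| = 22+43-16 = 49
Neither = 57-49 = 8

At least one: 49; Neither: 8


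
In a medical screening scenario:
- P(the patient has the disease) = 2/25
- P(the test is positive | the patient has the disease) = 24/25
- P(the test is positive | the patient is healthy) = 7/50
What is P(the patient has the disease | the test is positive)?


Using Bayes' theorem:
P(A|B) = P(B|A)·P(A) / P(B)

P(the test is positive) = 24/25 × 2/25 + 7/50 × 23/25
= 48/625 + 161/1250 = 257/1250

P(the patient has the disease|the test is positive) = (48/625) / (257/1250) = 96/257

P(the patient has the disease|the test is positive) = 96/257 ≈ 37.35%


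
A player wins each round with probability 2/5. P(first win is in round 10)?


Geometric: P(X=10) = (1-p)^(k-1)×p = (3/5)^9×2/5 = 39366/9765625

P(X=10) = 39366/9765625 ≈ 0.40%


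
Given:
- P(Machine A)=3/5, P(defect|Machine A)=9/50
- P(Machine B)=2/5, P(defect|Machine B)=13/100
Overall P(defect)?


P(B) = Σ P(B|Aᵢ)×P(Aᵢ)
  9/50×3/5 = 27/250
  13/100×2/5 = 13/250
Sum = 4/25

P(defect) = 4/25 ≈ 16.00%


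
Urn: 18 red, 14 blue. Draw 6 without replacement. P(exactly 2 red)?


Hypergeometric: C(18,2)×C(14,4)/C(32,6)
= 153×1001/906192 = 2431/14384

P(X=2) = 2431/14384 ≈ 16.90%


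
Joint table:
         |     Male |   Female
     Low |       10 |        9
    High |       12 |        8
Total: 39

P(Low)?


P(Low) = (10+9)/39 = 19/39

P(Low) = 19/39 ≈ 48.72%


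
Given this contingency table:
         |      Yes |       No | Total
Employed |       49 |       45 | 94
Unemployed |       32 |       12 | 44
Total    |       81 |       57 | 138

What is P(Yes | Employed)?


P(Yes | Employed) = 49/(49+45) = 49/94

P(Yes|Employed) = 49/94 ≈ 52.13%


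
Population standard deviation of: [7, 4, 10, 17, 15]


Mean = 53/5
  (7-53/5)²=324/25
  (4-53/5)²=1089/25
  (10-53/5)²=9/25
  (17-53/5)²=1024/25
  (15-53/5)²=484/25
Σ(x-μ)² = 586/5
σ² = (586/5)/5 = 586/25

σ = √(586/25) ≈ 4.8415


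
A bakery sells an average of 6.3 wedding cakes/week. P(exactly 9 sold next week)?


Poisson(λ=6.3): P(X=9) = e^(-λ)×λ^k/k!
= e^(-6.3) × 6.3^9 / 9!
≈ 0.001836304777 × 15633814.1569 / 362880 ≈ 0.079113

P(X=9) ≈ 0.079113 ≈ 7.91%


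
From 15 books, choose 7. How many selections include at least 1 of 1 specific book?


Complement: C(15,7) - C(14,7) = 6435 - 3432 = 3003

3003


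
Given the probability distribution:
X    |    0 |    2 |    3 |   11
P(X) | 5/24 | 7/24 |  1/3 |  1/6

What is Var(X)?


E[X] = 41/12
E[X²] = 73/3
Var(X) = E[X²] - (E[X])² = 73/3 - 1681/144 = 1823/144

Var(X) = 1823/144 ≈ 12.6597


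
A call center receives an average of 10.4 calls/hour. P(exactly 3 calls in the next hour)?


Poisson(λ=10.4): P(X=3) = e^(-λ)×λ^k/k!
= e^(-10.4) × 10.4^3 / 3!
≈ 3.043248301e-05 × 1124.864 / 6 ≈ 0.005705

P(X=3) ≈ 0.005705 ≈ 0.57%


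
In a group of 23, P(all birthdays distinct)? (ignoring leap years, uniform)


P(all different) = Π(365-i)/365 for i=0..22
= (365/365)×(364/365)×...×(343/365)
= 0.492703

P ≈ 0.4927 ≈ 49.27%


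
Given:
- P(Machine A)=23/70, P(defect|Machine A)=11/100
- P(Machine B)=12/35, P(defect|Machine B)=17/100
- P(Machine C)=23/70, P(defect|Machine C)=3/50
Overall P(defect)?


P(B) = Σ P(B|Aᵢ)×P(Aᵢ)
  11/100×23/70 = 253/7000
  17/100×12/35 = 51/875
  3/50×23/70 = 69/3500
Sum = 799/7000

P(defect) = 799/7000 ≈ 11.41%


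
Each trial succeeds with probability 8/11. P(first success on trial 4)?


Geometric: P(X=4) = (1-p)^(k-1)×p = (3/11)^3×8/11 = 216/14641

P(X=4) = 216/14641 ≈ 1.48%


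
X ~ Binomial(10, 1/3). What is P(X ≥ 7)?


P(X ≥ 7) = Σ P(X=i) for i=7..10
P(X=7) = 320/19683
P(X=8) = 20/6561
P(X=9) = 20/59049
P(X=10) = 1/59049
Sum = 43/2187

P(X ≥ 7) = 43/2187 ≈ 1.97%


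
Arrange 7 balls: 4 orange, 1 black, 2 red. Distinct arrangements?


7!/(4!×1!×2!) = 105

105


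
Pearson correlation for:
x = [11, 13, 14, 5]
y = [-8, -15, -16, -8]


n=4, Σx=43, Σy=-47, Σxy=-547, Σx²=511, Σy²=609
r = (4×(-547) - 43×(-47))/√((4×511 - 43²)(4×609 - (-47)²))
= -167/√(195×227) = -167/√44265 ≈ -167/210.3925 ≈ -0.7938

r ≈ -0.7938


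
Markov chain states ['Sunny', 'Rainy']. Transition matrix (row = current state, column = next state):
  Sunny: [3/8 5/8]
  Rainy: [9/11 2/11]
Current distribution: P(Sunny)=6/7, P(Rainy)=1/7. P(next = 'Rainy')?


P(next=Rainy) = Σᵢ P(now=i)×P(i→Rainy)
= 6/7×5/8 + 1/7×2/11
= 15/28 + 2/77 = 173/308

P = 173/308 ≈ 0.5617


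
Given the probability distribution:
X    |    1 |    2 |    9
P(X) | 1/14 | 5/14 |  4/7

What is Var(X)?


E[X] = 83/14
E[X²] = 669/14
Var(X) = E[X²] - (E[X])² = 669/14 - 6889/196 = 2477/196

Var(X) = 2477/196 ≈ 12.6378


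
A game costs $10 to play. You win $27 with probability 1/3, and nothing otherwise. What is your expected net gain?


E[gain] = (27-10)×1/3 + (-10)×2/3
= 17/3 - 20/3 = -1

Expected net gain = $-1 ≈ $-1.00


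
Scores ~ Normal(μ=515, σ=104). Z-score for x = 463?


z = (x - μ)/σ = (463 - 515)/104 = -0.5

z = -0.5


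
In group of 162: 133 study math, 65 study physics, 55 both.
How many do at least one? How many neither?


|A∪B| = 133+65-55 = 143
Neither = 162-143 = 19

At least one: 143; Neither: 19


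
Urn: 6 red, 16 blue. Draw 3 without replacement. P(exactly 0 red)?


Hypergeometric: C(6,0)×C(16,3)/C(22,3)
= 1×560/1540 = 4/11

P(X=0) = 4/11 ≈ 36.36%


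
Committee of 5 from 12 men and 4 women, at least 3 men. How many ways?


Count by #men:
  3M,2W: C(12,3)×C(4,2)=1320
  4M,1W: C(12,4)×C(4,1)=1980
  5M,0W: C(12,5)×C(4,0)=792
Total = 4092

4092


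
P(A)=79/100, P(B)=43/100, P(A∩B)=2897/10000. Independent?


P(A)×P(B) = 3397/10000
P(A∩B) = 2897/10000
Not equal → NOT independent

No, not independent


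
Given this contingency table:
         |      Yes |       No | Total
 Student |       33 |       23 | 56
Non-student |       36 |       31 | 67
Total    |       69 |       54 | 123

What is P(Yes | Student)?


P(Yes | Student) = 33/(33+23) = 33/56

P(Yes|Student) = 33/56 ≈ 58.93%


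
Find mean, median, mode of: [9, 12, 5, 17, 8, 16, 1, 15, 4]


Sorted: [1, 4, 5, 8, 9, 12, 15, 16, 17]
Mean = 87/9 = 29/3
Median = 9
Freq: {9: 1, 12: 1, 5: 1, 17: 1, 8: 1, 16: 1, 1: 1, 15: 1, 4: 1}
Mode: No mode

Mean=29/3, Median=9, Mode=No mode


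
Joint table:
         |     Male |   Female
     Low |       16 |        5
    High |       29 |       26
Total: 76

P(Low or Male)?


P(Low∨Male) = P(Low) + P(Male) - P(Low∧Male)
= (21 + 45 - 16)/76 = 50/76 = 25/38

P = 25/38 ≈ 65.79%


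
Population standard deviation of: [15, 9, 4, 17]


Mean = 45/4
  (15-45/4)²=225/16
  (9-45/4)²=81/16
  (4-45/4)²=841/16
  (17-45/4)²=529/16
Σ(x-μ)² = 419/4
σ² = (419/4)/4 = 419/16

σ = √(419/16) ≈ 5.1174


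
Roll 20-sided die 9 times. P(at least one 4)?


P(no 4)^9 = (19/20)^9 = 322687697779/512000000000
P(≥1) = 1 - 322687697779/512000000000 = 189312302221/512000000000

P = 189312302221/512000000000 ≈ 36.98%


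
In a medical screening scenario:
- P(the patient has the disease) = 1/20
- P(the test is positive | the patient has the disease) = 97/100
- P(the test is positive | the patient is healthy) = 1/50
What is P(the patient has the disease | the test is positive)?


Using Bayes' theorem:
P(A|B) = P(B|A)·P(A) / P(B)

P(the test is positive) = 97/100 × 1/20 + 1/50 × 19/20
= 97/2000 + 19/1000 = 27/400

P(the patient has the disease|the test is positive) = (97/2000) / (27/400) = 97/135

P(the patient has the disease|the test is positive) = 97/135 ≈ 71.85%


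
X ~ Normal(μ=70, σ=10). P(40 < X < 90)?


z₁=(40-70)/10=-3.0, z₂=(90-70)/10=2.0
P = Φ(2.0) - Φ(-3.0) = 0.977250 - 0.001350 = 0.975900 ≈ 0.9759

P(40 < X < 90) ≈ 0.9759


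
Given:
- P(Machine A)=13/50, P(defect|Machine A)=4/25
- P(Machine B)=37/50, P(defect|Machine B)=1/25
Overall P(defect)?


P(B) = Σ P(B|Aᵢ)×P(Aᵢ)
  4/25×13/50 = 26/625
  1/25×37/50 = 37/1250
Sum = 89/1250

P(defect) = 89/1250 ≈ 7.12%


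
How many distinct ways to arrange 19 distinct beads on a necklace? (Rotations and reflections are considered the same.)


Free circular arrangements: rotations and reflections both identified.
(n-1)!/2 = 18!/2 = 6402373705728000/2 = 3201186852864000

3201186852864000


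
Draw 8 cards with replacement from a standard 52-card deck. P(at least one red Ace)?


P(not a red Ace) = 50/52 = 25/26
P(none in 8 draws) = (25/26)^8 = 152587890625/208827064576
P(≥1 red Ace) = 1 - 152587890625/208827064576 = 56239173951/208827064576

P = 56239173951/208827064576 ≈ 26.93%


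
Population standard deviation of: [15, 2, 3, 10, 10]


Mean = 40/5 = 8
  (15-8)²=49
  (2-8)²=36
  (3-8)²=25
  (10-8)²=4
  (10-8)²=4
Σ(x-μ)² = 118
σ² = 118/5

σ = √(118/5) ≈ 4.8580


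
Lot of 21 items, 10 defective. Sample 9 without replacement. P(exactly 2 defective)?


Hypergeometric: C(10,2)×C(11,7)/C(21,9)
= 45×330/293930 = 1485/29393

P(X=2) = 1485/29393 ≈ 5.05%


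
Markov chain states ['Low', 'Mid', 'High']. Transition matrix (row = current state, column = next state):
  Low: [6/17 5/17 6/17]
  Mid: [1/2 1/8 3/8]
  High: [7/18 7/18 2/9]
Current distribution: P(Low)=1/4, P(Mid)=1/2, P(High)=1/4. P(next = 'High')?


P(next=High) = Σᵢ P(now=i)×P(i→High)
= 1/4×6/17 + 1/2×3/8 + 1/4×2/9
= 3/34 + 3/16 + 1/18 = 811/2448

P = 811/2448 ≈ 0.3313


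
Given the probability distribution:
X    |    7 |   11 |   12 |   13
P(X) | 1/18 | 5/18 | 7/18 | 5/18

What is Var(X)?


E[X] = 211/18
E[X²] = 2507/18
Var(X) = E[X²] - (E[X])² = 2507/18 - 44521/324 = 605/324

Var(X) = 605/324 ≈ 1.8673


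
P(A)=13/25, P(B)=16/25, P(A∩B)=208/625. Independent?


P(A)×P(B) = 208/625
P(A∩B) = 208/625
Equal ✓ → Independent

Yes, independent


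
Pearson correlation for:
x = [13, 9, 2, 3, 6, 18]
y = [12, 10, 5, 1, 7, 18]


n=6, Σx=51, Σy=53, Σxy=625, Σx²=623, Σy²=643
r = (6×625 - 51×53)/√((6×623 - 51²)(6×643 - 53²))
= 1047/√(1137×1049) = 1047/√1192713 ≈ 1047/1092.1140 ≈ 0.9587

r ≈ 0.9587


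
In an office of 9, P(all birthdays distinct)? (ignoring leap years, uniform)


P(all different) = Π(365-i)/365 for i=0..8
= (365/365)×(364/365)×...×(357/365)
= 0.905376

P ≈ 0.9054 ≈ 90.54%


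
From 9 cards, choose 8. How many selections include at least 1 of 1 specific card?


Complement: C(9,8) - C(8,8) = 9 - 1 = 8

8


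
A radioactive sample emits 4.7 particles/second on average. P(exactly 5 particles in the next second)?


Poisson(λ=4.7): P(X=5) = e^(-λ)×λ^k/k!
= e^(-4.7) × 4.7^5 / 5!
≈ 0.009095277102 × 2293.45007 / 120 ≈ 0.173830

P(X=5) ≈ 0.173830 ≈ 17.38%


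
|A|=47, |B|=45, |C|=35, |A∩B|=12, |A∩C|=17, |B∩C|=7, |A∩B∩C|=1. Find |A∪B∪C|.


|A∪B∪C| = 47+45+35-12-17-7+1 = 92

|A∪B∪C| = 92


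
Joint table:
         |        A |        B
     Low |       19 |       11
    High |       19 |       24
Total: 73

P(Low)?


P(Low) = (19+11)/73 = 30/73

P(Low) = 30/73 ≈ 41.10%


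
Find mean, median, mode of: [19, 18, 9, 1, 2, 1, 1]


Sorted: [1, 1, 1, 2, 9, 18, 19]
Mean = 51/7
Median = 2
Freq: {19: 1, 18: 1, 9: 1, 1: 3, 2: 1}
Mode: [1]

Mean=51/7, Median=2, Mode=1


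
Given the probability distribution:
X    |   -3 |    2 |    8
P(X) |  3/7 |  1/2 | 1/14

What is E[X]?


E[X] = Σ x·P(X=x)
= (-3)×(3/7) + (2)×(1/2) + (8)×(1/14)
= 2/7

E[X] = 2/7


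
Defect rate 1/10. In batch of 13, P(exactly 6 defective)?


Binomial: P(X=6) = C(13,6)×p^6×(1-p)^7
= 1716 × 1/1000000 × 4782969/10000000 = 2051893701/2500000000000

P(X=6) = 2051893701/2500000000000 ≈ 0.08%


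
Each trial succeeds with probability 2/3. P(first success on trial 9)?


Geometric: P(X=9) = (1-p)^(k-1)×p = (1/3)^8×2/3 = 2/19683

P(X=9) = 2/19683 ≈ 0.01%


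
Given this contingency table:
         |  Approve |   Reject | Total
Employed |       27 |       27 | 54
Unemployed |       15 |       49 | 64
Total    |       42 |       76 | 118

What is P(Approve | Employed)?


P(Approve | Employed) = 27/(27+27) = 27/54 = 1/2

P(Approve|Employed) = 1/2 ≈ 50.00%


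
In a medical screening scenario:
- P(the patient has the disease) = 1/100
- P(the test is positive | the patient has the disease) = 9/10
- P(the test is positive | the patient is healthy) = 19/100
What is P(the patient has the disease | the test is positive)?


Using Bayes' theorem:
P(A|B) = P(B|A)·P(A) / P(B)

P(the test is positive) = 9/10 × 1/100 + 19/100 × 99/100
= 9/1000 + 1881/10000 = 1971/10000

P(the patient has the disease|the test is positive) = (9/1000) / (1971/10000) = 10/219

P(the patient has the disease|the test is positive) = 10/219 ≈ 4.57%


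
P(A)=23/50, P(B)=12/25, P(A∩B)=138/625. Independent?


P(A)×P(B) = 138/625
P(A∩B) = 138/625
Equal ✓ → Independent

Yes, independent


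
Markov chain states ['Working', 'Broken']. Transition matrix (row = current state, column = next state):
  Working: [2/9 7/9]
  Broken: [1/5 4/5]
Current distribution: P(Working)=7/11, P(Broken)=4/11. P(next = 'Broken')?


P(next=Broken) = Σᵢ P(now=i)×P(i→Broken)
= 7/11×7/9 + 4/11×4/5
= 49/99 + 16/55 = 389/495

P = 389/495 ≈ 0.7859
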